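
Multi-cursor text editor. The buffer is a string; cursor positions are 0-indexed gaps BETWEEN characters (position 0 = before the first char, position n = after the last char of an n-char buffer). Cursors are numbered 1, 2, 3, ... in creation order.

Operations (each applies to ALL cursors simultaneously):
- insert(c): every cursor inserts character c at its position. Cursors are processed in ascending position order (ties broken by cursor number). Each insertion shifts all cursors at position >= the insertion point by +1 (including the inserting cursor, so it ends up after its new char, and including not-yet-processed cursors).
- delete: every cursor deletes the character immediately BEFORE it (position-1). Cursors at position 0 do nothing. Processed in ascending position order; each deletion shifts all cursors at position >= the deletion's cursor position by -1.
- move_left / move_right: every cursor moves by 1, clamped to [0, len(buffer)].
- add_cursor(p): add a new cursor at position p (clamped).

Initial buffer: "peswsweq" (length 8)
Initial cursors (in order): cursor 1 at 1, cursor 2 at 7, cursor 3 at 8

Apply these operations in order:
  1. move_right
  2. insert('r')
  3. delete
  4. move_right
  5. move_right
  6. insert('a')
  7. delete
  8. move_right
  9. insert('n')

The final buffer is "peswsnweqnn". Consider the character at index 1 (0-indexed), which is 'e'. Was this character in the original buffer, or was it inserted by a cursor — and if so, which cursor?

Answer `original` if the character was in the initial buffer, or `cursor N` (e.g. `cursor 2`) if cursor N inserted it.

Answer: original

Derivation:
After op 1 (move_right): buffer="peswsweq" (len 8), cursors c1@2 c2@8 c3@8, authorship ........
After op 2 (insert('r')): buffer="perswsweqrr" (len 11), cursors c1@3 c2@11 c3@11, authorship ..1......23
After op 3 (delete): buffer="peswsweq" (len 8), cursors c1@2 c2@8 c3@8, authorship ........
After op 4 (move_right): buffer="peswsweq" (len 8), cursors c1@3 c2@8 c3@8, authorship ........
After op 5 (move_right): buffer="peswsweq" (len 8), cursors c1@4 c2@8 c3@8, authorship ........
After op 6 (insert('a')): buffer="peswasweqaa" (len 11), cursors c1@5 c2@11 c3@11, authorship ....1....23
After op 7 (delete): buffer="peswsweq" (len 8), cursors c1@4 c2@8 c3@8, authorship ........
After op 8 (move_right): buffer="peswsweq" (len 8), cursors c1@5 c2@8 c3@8, authorship ........
After op 9 (insert('n')): buffer="peswsnweqnn" (len 11), cursors c1@6 c2@11 c3@11, authorship .....1...23
Authorship (.=original, N=cursor N): . . . . . 1 . . . 2 3
Index 1: author = original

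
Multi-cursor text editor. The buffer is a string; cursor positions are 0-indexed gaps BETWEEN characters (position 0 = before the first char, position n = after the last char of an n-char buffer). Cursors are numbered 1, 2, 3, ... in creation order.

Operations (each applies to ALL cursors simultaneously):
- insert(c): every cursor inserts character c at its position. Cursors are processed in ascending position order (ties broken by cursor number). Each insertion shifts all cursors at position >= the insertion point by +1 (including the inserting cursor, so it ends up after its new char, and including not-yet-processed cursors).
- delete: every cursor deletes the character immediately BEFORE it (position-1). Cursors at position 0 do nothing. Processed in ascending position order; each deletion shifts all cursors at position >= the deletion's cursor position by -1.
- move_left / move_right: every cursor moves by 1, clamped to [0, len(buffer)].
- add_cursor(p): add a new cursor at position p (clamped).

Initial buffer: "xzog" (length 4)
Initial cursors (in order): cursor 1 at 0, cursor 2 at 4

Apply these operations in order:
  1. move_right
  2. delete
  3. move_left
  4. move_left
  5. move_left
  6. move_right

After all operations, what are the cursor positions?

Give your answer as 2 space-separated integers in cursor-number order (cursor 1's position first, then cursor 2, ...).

Answer: 1 1

Derivation:
After op 1 (move_right): buffer="xzog" (len 4), cursors c1@1 c2@4, authorship ....
After op 2 (delete): buffer="zo" (len 2), cursors c1@0 c2@2, authorship ..
After op 3 (move_left): buffer="zo" (len 2), cursors c1@0 c2@1, authorship ..
After op 4 (move_left): buffer="zo" (len 2), cursors c1@0 c2@0, authorship ..
After op 5 (move_left): buffer="zo" (len 2), cursors c1@0 c2@0, authorship ..
After op 6 (move_right): buffer="zo" (len 2), cursors c1@1 c2@1, authorship ..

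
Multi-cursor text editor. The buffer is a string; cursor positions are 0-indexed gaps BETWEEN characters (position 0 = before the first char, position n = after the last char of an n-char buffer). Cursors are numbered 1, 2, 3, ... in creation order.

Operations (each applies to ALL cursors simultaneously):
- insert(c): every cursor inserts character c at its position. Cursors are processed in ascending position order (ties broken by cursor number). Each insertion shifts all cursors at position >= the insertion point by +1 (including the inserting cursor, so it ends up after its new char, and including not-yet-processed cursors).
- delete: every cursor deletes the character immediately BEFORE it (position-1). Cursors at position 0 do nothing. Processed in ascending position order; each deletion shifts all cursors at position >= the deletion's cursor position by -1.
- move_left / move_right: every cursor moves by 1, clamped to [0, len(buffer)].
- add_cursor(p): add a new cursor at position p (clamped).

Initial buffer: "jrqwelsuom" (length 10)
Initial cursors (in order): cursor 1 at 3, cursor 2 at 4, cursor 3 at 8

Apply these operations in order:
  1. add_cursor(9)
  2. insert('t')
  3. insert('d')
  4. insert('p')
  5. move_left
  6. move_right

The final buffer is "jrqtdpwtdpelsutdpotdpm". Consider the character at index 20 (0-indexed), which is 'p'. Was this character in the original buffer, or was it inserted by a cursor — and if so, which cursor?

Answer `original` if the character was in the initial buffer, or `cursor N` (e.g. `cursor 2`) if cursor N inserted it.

After op 1 (add_cursor(9)): buffer="jrqwelsuom" (len 10), cursors c1@3 c2@4 c3@8 c4@9, authorship ..........
After op 2 (insert('t')): buffer="jrqtwtelsutotm" (len 14), cursors c1@4 c2@6 c3@11 c4@13, authorship ...1.2....3.4.
After op 3 (insert('d')): buffer="jrqtdwtdelsutdotdm" (len 18), cursors c1@5 c2@8 c3@14 c4@17, authorship ...11.22....33.44.
After op 4 (insert('p')): buffer="jrqtdpwtdpelsutdpotdpm" (len 22), cursors c1@6 c2@10 c3@17 c4@21, authorship ...111.222....333.444.
After op 5 (move_left): buffer="jrqtdpwtdpelsutdpotdpm" (len 22), cursors c1@5 c2@9 c3@16 c4@20, authorship ...111.222....333.444.
After op 6 (move_right): buffer="jrqtdpwtdpelsutdpotdpm" (len 22), cursors c1@6 c2@10 c3@17 c4@21, authorship ...111.222....333.444.
Authorship (.=original, N=cursor N): . . . 1 1 1 . 2 2 2 . . . . 3 3 3 . 4 4 4 .
Index 20: author = 4

Answer: cursor 4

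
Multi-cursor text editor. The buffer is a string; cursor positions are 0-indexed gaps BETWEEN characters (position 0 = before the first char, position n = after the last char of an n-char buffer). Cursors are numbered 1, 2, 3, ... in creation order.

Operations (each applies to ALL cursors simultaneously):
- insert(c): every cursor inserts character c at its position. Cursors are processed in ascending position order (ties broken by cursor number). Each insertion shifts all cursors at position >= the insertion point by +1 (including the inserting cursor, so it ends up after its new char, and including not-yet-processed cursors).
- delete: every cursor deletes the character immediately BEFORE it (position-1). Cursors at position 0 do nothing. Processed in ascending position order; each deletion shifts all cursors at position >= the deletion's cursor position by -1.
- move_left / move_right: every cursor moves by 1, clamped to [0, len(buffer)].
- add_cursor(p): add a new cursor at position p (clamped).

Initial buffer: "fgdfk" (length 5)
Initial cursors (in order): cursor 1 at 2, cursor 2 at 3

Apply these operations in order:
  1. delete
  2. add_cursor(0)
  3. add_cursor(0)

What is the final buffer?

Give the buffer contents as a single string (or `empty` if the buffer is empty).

After op 1 (delete): buffer="ffk" (len 3), cursors c1@1 c2@1, authorship ...
After op 2 (add_cursor(0)): buffer="ffk" (len 3), cursors c3@0 c1@1 c2@1, authorship ...
After op 3 (add_cursor(0)): buffer="ffk" (len 3), cursors c3@0 c4@0 c1@1 c2@1, authorship ...

Answer: ffk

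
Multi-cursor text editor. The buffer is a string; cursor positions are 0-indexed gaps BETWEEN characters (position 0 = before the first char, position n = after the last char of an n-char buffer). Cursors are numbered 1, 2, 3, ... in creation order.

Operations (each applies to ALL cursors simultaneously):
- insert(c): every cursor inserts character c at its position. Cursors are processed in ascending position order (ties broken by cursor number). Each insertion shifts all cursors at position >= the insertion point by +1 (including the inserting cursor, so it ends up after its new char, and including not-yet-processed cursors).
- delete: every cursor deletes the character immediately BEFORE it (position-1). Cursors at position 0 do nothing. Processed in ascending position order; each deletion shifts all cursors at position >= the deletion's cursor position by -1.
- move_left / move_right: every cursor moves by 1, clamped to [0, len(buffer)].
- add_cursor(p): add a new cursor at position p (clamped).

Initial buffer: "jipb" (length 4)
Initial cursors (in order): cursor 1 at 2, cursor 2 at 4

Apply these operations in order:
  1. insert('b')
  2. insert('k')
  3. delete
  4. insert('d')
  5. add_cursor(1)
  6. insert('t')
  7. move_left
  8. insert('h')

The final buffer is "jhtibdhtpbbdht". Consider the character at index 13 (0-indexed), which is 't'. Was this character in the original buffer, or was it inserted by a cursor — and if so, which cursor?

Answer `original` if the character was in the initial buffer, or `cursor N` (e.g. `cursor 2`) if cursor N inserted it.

After op 1 (insert('b')): buffer="jibpbb" (len 6), cursors c1@3 c2@6, authorship ..1..2
After op 2 (insert('k')): buffer="jibkpbbk" (len 8), cursors c1@4 c2@8, authorship ..11..22
After op 3 (delete): buffer="jibpbb" (len 6), cursors c1@3 c2@6, authorship ..1..2
After op 4 (insert('d')): buffer="jibdpbbd" (len 8), cursors c1@4 c2@8, authorship ..11..22
After op 5 (add_cursor(1)): buffer="jibdpbbd" (len 8), cursors c3@1 c1@4 c2@8, authorship ..11..22
After op 6 (insert('t')): buffer="jtibdtpbbdt" (len 11), cursors c3@2 c1@6 c2@11, authorship .3.111..222
After op 7 (move_left): buffer="jtibdtpbbdt" (len 11), cursors c3@1 c1@5 c2@10, authorship .3.111..222
After op 8 (insert('h')): buffer="jhtibdhtpbbdht" (len 14), cursors c3@2 c1@7 c2@13, authorship .33.1111..2222
Authorship (.=original, N=cursor N): . 3 3 . 1 1 1 1 . . 2 2 2 2
Index 13: author = 2

Answer: cursor 2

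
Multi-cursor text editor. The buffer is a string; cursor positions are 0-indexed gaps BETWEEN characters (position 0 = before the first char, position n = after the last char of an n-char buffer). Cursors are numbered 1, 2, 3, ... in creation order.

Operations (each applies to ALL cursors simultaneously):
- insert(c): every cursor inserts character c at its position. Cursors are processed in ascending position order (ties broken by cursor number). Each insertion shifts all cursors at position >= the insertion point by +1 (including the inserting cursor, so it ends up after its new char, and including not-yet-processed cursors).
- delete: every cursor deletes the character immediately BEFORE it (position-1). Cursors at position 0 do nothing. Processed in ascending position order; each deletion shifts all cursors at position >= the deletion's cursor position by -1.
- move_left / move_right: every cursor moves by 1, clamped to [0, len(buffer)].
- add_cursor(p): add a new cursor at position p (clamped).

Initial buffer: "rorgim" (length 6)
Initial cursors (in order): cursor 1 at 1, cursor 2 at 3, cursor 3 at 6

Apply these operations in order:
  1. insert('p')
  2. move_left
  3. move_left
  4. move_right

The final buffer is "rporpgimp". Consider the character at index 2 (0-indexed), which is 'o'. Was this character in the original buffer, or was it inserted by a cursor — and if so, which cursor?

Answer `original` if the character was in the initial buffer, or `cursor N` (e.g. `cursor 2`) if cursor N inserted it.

Answer: original

Derivation:
After op 1 (insert('p')): buffer="rporpgimp" (len 9), cursors c1@2 c2@5 c3@9, authorship .1..2...3
After op 2 (move_left): buffer="rporpgimp" (len 9), cursors c1@1 c2@4 c3@8, authorship .1..2...3
After op 3 (move_left): buffer="rporpgimp" (len 9), cursors c1@0 c2@3 c3@7, authorship .1..2...3
After op 4 (move_right): buffer="rporpgimp" (len 9), cursors c1@1 c2@4 c3@8, authorship .1..2...3
Authorship (.=original, N=cursor N): . 1 . . 2 . . . 3
Index 2: author = original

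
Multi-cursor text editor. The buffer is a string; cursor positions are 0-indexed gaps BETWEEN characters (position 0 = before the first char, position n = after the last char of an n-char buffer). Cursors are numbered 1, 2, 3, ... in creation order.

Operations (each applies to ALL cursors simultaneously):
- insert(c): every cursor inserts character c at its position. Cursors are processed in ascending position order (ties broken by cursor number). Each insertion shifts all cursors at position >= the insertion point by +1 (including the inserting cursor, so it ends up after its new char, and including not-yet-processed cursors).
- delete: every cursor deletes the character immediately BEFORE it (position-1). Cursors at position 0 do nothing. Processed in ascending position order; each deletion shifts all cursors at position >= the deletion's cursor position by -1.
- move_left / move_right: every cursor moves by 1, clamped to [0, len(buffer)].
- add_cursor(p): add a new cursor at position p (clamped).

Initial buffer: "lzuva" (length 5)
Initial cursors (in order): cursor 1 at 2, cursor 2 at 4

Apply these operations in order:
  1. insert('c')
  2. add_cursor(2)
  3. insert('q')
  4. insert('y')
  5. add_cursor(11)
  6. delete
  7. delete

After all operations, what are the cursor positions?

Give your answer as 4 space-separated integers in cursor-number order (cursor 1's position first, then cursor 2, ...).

Answer: 3 4 2 4

Derivation:
After op 1 (insert('c')): buffer="lzcuvca" (len 7), cursors c1@3 c2@6, authorship ..1..2.
After op 2 (add_cursor(2)): buffer="lzcuvca" (len 7), cursors c3@2 c1@3 c2@6, authorship ..1..2.
After op 3 (insert('q')): buffer="lzqcquvcqa" (len 10), cursors c3@3 c1@5 c2@9, authorship ..311..22.
After op 4 (insert('y')): buffer="lzqycqyuvcqya" (len 13), cursors c3@4 c1@7 c2@12, authorship ..33111..222.
After op 5 (add_cursor(11)): buffer="lzqycqyuvcqya" (len 13), cursors c3@4 c1@7 c4@11 c2@12, authorship ..33111..222.
After op 6 (delete): buffer="lzqcquvca" (len 9), cursors c3@3 c1@5 c2@8 c4@8, authorship ..311..2.
After op 7 (delete): buffer="lzcua" (len 5), cursors c3@2 c1@3 c2@4 c4@4, authorship ..1..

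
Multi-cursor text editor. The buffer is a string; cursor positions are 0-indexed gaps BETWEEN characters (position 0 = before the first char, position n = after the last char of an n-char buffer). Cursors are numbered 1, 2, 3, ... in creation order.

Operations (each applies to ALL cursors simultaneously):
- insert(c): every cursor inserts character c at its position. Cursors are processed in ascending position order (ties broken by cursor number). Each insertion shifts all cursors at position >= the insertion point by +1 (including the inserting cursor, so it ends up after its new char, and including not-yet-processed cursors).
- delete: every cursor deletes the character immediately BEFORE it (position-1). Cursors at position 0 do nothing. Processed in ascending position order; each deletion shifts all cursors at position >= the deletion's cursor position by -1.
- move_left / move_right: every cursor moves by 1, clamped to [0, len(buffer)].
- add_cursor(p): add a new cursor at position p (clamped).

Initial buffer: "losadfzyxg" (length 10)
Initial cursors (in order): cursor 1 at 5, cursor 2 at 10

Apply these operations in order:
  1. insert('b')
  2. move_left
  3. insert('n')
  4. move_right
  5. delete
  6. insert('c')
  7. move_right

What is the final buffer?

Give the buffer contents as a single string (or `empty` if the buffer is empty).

After op 1 (insert('b')): buffer="losadbfzyxgb" (len 12), cursors c1@6 c2@12, authorship .....1.....2
After op 2 (move_left): buffer="losadbfzyxgb" (len 12), cursors c1@5 c2@11, authorship .....1.....2
After op 3 (insert('n')): buffer="losadnbfzyxgnb" (len 14), cursors c1@6 c2@13, authorship .....11.....22
After op 4 (move_right): buffer="losadnbfzyxgnb" (len 14), cursors c1@7 c2@14, authorship .....11.....22
After op 5 (delete): buffer="losadnfzyxgn" (len 12), cursors c1@6 c2@12, authorship .....1.....2
After op 6 (insert('c')): buffer="losadncfzyxgnc" (len 14), cursors c1@7 c2@14, authorship .....11.....22
After op 7 (move_right): buffer="losadncfzyxgnc" (len 14), cursors c1@8 c2@14, authorship .....11.....22

Answer: losadncfzyxgnc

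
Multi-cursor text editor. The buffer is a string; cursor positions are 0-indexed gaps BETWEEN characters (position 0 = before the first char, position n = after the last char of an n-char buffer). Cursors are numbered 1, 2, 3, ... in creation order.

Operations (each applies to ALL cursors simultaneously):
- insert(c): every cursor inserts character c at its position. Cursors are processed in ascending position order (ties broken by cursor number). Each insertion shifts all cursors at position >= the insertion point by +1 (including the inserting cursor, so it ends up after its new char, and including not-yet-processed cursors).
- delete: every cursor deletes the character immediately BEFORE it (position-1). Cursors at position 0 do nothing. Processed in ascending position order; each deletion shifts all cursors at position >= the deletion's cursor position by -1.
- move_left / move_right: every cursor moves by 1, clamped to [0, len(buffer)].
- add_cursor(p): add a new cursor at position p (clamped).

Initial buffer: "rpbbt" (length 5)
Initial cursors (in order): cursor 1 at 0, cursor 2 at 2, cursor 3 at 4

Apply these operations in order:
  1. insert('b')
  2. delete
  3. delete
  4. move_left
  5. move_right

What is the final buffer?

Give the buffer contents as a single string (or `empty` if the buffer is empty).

After op 1 (insert('b')): buffer="brpbbbbt" (len 8), cursors c1@1 c2@4 c3@7, authorship 1..2..3.
After op 2 (delete): buffer="rpbbt" (len 5), cursors c1@0 c2@2 c3@4, authorship .....
After op 3 (delete): buffer="rbt" (len 3), cursors c1@0 c2@1 c3@2, authorship ...
After op 4 (move_left): buffer="rbt" (len 3), cursors c1@0 c2@0 c3@1, authorship ...
After op 5 (move_right): buffer="rbt" (len 3), cursors c1@1 c2@1 c3@2, authorship ...

Answer: rbt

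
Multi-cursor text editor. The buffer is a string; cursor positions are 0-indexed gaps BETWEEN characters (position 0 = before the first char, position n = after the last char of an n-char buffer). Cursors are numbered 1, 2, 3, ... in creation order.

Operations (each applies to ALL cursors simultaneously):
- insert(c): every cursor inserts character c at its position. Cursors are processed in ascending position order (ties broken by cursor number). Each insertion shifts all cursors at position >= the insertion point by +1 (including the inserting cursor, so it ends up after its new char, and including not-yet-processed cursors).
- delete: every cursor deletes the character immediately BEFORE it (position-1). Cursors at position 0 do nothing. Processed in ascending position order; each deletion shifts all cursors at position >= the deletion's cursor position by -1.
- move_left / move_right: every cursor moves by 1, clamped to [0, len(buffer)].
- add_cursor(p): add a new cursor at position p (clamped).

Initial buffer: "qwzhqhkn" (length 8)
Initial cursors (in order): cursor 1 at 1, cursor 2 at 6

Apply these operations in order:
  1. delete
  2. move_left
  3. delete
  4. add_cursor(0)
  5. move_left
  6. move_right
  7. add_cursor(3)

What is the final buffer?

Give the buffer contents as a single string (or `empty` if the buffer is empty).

Answer: wzqkn

Derivation:
After op 1 (delete): buffer="wzhqkn" (len 6), cursors c1@0 c2@4, authorship ......
After op 2 (move_left): buffer="wzhqkn" (len 6), cursors c1@0 c2@3, authorship ......
After op 3 (delete): buffer="wzqkn" (len 5), cursors c1@0 c2@2, authorship .....
After op 4 (add_cursor(0)): buffer="wzqkn" (len 5), cursors c1@0 c3@0 c2@2, authorship .....
After op 5 (move_left): buffer="wzqkn" (len 5), cursors c1@0 c3@0 c2@1, authorship .....
After op 6 (move_right): buffer="wzqkn" (len 5), cursors c1@1 c3@1 c2@2, authorship .....
After op 7 (add_cursor(3)): buffer="wzqkn" (len 5), cursors c1@1 c3@1 c2@2 c4@3, authorship .....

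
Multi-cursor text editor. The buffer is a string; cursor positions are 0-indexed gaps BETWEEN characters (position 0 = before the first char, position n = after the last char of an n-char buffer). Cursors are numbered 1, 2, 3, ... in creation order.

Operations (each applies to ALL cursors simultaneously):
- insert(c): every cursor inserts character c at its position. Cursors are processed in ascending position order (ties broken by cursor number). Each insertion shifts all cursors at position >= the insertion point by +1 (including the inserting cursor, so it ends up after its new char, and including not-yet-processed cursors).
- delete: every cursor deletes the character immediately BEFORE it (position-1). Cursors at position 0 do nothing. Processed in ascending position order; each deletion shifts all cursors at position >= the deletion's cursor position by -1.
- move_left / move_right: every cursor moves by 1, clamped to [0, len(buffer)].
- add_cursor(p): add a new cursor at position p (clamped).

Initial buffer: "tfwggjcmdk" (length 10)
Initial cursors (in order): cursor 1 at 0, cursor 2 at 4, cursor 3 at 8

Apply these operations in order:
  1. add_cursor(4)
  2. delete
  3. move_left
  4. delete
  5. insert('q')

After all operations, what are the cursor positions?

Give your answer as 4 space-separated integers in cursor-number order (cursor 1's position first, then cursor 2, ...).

Answer: 3 3 6 3

Derivation:
After op 1 (add_cursor(4)): buffer="tfwggjcmdk" (len 10), cursors c1@0 c2@4 c4@4 c3@8, authorship ..........
After op 2 (delete): buffer="tfgjcdk" (len 7), cursors c1@0 c2@2 c4@2 c3@5, authorship .......
After op 3 (move_left): buffer="tfgjcdk" (len 7), cursors c1@0 c2@1 c4@1 c3@4, authorship .......
After op 4 (delete): buffer="fgcdk" (len 5), cursors c1@0 c2@0 c4@0 c3@2, authorship .....
After op 5 (insert('q')): buffer="qqqfgqcdk" (len 9), cursors c1@3 c2@3 c4@3 c3@6, authorship 124..3...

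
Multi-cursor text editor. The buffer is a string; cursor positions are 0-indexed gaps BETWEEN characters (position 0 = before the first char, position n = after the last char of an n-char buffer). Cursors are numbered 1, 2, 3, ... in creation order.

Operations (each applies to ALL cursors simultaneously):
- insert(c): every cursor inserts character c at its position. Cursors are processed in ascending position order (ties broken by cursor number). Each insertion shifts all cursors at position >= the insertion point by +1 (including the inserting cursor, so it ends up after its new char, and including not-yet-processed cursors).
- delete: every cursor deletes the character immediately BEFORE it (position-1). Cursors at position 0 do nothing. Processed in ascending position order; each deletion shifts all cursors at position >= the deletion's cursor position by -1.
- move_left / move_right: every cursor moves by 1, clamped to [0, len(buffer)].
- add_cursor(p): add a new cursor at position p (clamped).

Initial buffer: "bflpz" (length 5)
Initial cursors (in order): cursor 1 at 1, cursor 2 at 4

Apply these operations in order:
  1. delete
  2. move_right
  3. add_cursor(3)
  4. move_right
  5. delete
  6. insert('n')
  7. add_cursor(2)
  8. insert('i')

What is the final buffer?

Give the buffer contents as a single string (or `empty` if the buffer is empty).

After op 1 (delete): buffer="flz" (len 3), cursors c1@0 c2@2, authorship ...
After op 2 (move_right): buffer="flz" (len 3), cursors c1@1 c2@3, authorship ...
After op 3 (add_cursor(3)): buffer="flz" (len 3), cursors c1@1 c2@3 c3@3, authorship ...
After op 4 (move_right): buffer="flz" (len 3), cursors c1@2 c2@3 c3@3, authorship ...
After op 5 (delete): buffer="" (len 0), cursors c1@0 c2@0 c3@0, authorship 
After op 6 (insert('n')): buffer="nnn" (len 3), cursors c1@3 c2@3 c3@3, authorship 123
After op 7 (add_cursor(2)): buffer="nnn" (len 3), cursors c4@2 c1@3 c2@3 c3@3, authorship 123
After op 8 (insert('i')): buffer="nniniii" (len 7), cursors c4@3 c1@7 c2@7 c3@7, authorship 1243123

Answer: nniniii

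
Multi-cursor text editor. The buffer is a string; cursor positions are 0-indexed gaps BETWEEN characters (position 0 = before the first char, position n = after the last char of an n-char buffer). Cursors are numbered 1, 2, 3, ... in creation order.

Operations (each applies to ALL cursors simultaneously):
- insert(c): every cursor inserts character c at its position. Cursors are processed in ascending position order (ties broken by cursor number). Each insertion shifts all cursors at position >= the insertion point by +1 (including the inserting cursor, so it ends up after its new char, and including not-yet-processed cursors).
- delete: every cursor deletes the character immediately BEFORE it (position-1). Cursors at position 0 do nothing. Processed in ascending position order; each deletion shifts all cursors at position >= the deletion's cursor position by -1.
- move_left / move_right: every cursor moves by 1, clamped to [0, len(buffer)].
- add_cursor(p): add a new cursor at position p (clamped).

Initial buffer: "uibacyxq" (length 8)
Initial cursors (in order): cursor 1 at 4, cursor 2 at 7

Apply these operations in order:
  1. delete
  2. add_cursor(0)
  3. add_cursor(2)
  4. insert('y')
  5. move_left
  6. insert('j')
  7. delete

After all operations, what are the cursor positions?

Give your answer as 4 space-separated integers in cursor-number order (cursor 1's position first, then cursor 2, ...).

Answer: 5 8 0 3

Derivation:
After op 1 (delete): buffer="uibcyq" (len 6), cursors c1@3 c2@5, authorship ......
After op 2 (add_cursor(0)): buffer="uibcyq" (len 6), cursors c3@0 c1@3 c2@5, authorship ......
After op 3 (add_cursor(2)): buffer="uibcyq" (len 6), cursors c3@0 c4@2 c1@3 c2@5, authorship ......
After op 4 (insert('y')): buffer="yuiybycyyq" (len 10), cursors c3@1 c4@4 c1@6 c2@9, authorship 3..4.1..2.
After op 5 (move_left): buffer="yuiybycyyq" (len 10), cursors c3@0 c4@3 c1@5 c2@8, authorship 3..4.1..2.
After op 6 (insert('j')): buffer="jyuijybjycyjyq" (len 14), cursors c3@1 c4@5 c1@8 c2@12, authorship 33..44.11..22.
After op 7 (delete): buffer="yuiybycyyq" (len 10), cursors c3@0 c4@3 c1@5 c2@8, authorship 3..4.1..2.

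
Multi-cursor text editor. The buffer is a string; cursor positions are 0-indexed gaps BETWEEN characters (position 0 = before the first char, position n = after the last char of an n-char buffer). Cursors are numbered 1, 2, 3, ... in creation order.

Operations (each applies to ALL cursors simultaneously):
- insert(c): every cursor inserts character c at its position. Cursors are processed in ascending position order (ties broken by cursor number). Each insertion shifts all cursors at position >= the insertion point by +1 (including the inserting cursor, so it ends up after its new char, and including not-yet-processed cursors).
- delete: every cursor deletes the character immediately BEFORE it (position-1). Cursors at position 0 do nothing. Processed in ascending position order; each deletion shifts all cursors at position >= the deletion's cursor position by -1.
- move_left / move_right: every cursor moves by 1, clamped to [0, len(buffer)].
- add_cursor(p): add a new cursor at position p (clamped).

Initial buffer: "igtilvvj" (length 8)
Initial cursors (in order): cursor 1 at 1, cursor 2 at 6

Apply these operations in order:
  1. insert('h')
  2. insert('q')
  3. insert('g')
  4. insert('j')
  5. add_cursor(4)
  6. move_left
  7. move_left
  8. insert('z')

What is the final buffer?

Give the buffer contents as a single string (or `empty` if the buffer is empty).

After op 1 (insert('h')): buffer="ihgtilvhvj" (len 10), cursors c1@2 c2@8, authorship .1.....2..
After op 2 (insert('q')): buffer="ihqgtilvhqvj" (len 12), cursors c1@3 c2@10, authorship .11.....22..
After op 3 (insert('g')): buffer="ihqggtilvhqgvj" (len 14), cursors c1@4 c2@12, authorship .111.....222..
After op 4 (insert('j')): buffer="ihqgjgtilvhqgjvj" (len 16), cursors c1@5 c2@14, authorship .1111.....2222..
After op 5 (add_cursor(4)): buffer="ihqgjgtilvhqgjvj" (len 16), cursors c3@4 c1@5 c2@14, authorship .1111.....2222..
After op 6 (move_left): buffer="ihqgjgtilvhqgjvj" (len 16), cursors c3@3 c1@4 c2@13, authorship .1111.....2222..
After op 7 (move_left): buffer="ihqgjgtilvhqgjvj" (len 16), cursors c3@2 c1@3 c2@12, authorship .1111.....2222..
After op 8 (insert('z')): buffer="ihzqzgjgtilvhqzgjvj" (len 19), cursors c3@3 c1@5 c2@15, authorship .131111.....22222..

Answer: ihzqzgjgtilvhqzgjvj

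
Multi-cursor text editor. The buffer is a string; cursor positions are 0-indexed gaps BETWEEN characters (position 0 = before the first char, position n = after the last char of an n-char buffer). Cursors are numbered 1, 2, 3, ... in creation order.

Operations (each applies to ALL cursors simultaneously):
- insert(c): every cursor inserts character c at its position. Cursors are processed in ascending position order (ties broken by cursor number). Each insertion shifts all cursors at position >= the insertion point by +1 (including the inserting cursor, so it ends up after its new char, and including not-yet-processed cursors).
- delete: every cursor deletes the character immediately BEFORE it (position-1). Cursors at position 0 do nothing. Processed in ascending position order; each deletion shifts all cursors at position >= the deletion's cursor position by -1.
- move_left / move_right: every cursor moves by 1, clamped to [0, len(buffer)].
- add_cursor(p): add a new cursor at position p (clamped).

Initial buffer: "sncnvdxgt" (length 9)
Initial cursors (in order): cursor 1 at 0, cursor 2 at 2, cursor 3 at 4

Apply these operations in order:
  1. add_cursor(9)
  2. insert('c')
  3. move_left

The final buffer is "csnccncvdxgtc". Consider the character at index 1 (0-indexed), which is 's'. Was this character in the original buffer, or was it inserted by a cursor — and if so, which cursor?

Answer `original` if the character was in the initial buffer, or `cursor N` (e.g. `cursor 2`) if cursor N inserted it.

After op 1 (add_cursor(9)): buffer="sncnvdxgt" (len 9), cursors c1@0 c2@2 c3@4 c4@9, authorship .........
After op 2 (insert('c')): buffer="csnccncvdxgtc" (len 13), cursors c1@1 c2@4 c3@7 c4@13, authorship 1..2..3.....4
After op 3 (move_left): buffer="csnccncvdxgtc" (len 13), cursors c1@0 c2@3 c3@6 c4@12, authorship 1..2..3.....4
Authorship (.=original, N=cursor N): 1 . . 2 . . 3 . . . . . 4
Index 1: author = original

Answer: original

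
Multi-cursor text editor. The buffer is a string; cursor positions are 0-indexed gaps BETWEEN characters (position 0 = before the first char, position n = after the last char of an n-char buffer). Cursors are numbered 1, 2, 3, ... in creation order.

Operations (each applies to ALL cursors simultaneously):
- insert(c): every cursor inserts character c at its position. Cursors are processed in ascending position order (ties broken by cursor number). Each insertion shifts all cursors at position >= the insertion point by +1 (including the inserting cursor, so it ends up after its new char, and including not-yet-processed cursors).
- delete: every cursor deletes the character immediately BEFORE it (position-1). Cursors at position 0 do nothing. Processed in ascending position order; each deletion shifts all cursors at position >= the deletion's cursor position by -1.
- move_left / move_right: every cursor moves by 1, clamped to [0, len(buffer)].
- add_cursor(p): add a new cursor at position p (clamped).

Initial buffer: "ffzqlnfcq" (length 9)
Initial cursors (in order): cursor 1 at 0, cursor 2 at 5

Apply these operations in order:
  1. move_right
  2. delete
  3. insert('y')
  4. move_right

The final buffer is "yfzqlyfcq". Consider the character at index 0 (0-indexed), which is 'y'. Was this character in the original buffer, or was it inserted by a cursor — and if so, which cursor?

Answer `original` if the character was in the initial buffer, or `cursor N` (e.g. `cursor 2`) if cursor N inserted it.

Answer: cursor 1

Derivation:
After op 1 (move_right): buffer="ffzqlnfcq" (len 9), cursors c1@1 c2@6, authorship .........
After op 2 (delete): buffer="fzqlfcq" (len 7), cursors c1@0 c2@4, authorship .......
After op 3 (insert('y')): buffer="yfzqlyfcq" (len 9), cursors c1@1 c2@6, authorship 1....2...
After op 4 (move_right): buffer="yfzqlyfcq" (len 9), cursors c1@2 c2@7, authorship 1....2...
Authorship (.=original, N=cursor N): 1 . . . . 2 . . .
Index 0: author = 1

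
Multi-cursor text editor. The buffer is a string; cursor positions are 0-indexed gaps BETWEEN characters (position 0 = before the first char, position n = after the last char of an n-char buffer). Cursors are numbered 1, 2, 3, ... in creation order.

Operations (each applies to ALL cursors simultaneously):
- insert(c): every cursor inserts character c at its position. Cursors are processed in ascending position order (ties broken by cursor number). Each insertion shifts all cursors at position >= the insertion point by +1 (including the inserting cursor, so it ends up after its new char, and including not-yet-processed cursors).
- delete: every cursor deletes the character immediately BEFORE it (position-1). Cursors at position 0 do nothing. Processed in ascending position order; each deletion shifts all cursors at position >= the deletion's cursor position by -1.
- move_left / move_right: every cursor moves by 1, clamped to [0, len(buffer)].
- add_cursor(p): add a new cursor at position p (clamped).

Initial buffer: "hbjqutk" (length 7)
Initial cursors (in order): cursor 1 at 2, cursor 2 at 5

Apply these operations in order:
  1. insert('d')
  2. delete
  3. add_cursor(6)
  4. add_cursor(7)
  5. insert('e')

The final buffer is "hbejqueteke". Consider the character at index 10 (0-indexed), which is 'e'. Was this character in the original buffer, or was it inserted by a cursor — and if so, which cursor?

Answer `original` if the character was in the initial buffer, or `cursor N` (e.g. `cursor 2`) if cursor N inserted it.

After op 1 (insert('d')): buffer="hbdjqudtk" (len 9), cursors c1@3 c2@7, authorship ..1...2..
After op 2 (delete): buffer="hbjqutk" (len 7), cursors c1@2 c2@5, authorship .......
After op 3 (add_cursor(6)): buffer="hbjqutk" (len 7), cursors c1@2 c2@5 c3@6, authorship .......
After op 4 (add_cursor(7)): buffer="hbjqutk" (len 7), cursors c1@2 c2@5 c3@6 c4@7, authorship .......
After op 5 (insert('e')): buffer="hbejqueteke" (len 11), cursors c1@3 c2@7 c3@9 c4@11, authorship ..1...2.3.4
Authorship (.=original, N=cursor N): . . 1 . . . 2 . 3 . 4
Index 10: author = 4

Answer: cursor 4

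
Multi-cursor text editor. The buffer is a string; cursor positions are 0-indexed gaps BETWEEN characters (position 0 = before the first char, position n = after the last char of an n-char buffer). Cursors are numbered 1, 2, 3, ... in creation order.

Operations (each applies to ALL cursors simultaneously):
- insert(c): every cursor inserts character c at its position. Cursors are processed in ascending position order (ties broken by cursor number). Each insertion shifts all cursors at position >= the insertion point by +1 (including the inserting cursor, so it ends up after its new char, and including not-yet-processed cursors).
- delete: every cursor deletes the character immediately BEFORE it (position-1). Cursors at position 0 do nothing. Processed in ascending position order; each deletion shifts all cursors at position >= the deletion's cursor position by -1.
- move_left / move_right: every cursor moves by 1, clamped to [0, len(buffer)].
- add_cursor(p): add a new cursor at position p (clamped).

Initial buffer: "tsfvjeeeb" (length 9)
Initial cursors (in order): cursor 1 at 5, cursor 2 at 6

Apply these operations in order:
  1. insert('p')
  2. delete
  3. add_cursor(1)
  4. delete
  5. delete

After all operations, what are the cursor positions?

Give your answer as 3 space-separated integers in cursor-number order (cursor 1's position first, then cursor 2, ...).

After op 1 (insert('p')): buffer="tsfvjpepeeb" (len 11), cursors c1@6 c2@8, authorship .....1.2...
After op 2 (delete): buffer="tsfvjeeeb" (len 9), cursors c1@5 c2@6, authorship .........
After op 3 (add_cursor(1)): buffer="tsfvjeeeb" (len 9), cursors c3@1 c1@5 c2@6, authorship .........
After op 4 (delete): buffer="sfveeb" (len 6), cursors c3@0 c1@3 c2@3, authorship ......
After op 5 (delete): buffer="seeb" (len 4), cursors c3@0 c1@1 c2@1, authorship ....

Answer: 1 1 0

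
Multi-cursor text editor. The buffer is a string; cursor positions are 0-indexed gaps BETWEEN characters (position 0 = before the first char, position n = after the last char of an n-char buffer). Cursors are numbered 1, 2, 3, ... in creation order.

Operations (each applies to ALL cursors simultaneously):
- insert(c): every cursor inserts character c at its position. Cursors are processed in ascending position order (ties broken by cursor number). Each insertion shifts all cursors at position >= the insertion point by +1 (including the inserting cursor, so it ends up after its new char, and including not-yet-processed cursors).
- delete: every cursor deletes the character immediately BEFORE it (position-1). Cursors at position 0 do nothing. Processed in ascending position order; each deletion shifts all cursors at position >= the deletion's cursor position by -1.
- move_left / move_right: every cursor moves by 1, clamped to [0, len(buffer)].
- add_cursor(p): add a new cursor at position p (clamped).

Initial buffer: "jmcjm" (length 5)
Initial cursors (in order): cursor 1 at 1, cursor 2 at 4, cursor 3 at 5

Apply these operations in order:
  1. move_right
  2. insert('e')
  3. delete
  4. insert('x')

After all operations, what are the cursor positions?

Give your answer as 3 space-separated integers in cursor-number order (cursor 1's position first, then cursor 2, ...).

After op 1 (move_right): buffer="jmcjm" (len 5), cursors c1@2 c2@5 c3@5, authorship .....
After op 2 (insert('e')): buffer="jmecjmee" (len 8), cursors c1@3 c2@8 c3@8, authorship ..1...23
After op 3 (delete): buffer="jmcjm" (len 5), cursors c1@2 c2@5 c3@5, authorship .....
After op 4 (insert('x')): buffer="jmxcjmxx" (len 8), cursors c1@3 c2@8 c3@8, authorship ..1...23

Answer: 3 8 8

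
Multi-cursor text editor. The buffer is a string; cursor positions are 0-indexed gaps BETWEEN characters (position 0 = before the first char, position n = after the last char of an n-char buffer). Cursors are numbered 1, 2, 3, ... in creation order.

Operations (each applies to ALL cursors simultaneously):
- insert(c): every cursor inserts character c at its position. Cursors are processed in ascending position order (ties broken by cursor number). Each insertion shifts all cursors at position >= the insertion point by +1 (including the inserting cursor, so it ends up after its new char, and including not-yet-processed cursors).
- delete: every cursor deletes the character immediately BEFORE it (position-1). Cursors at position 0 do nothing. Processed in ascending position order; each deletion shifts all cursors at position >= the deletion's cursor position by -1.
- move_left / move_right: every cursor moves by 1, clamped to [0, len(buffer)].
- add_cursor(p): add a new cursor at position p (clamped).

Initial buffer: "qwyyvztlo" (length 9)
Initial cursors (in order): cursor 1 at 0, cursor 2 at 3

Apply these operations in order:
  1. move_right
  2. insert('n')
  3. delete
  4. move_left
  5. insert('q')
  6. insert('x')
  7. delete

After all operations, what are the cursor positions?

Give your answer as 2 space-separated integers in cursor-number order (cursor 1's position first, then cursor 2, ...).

Answer: 1 5

Derivation:
After op 1 (move_right): buffer="qwyyvztlo" (len 9), cursors c1@1 c2@4, authorship .........
After op 2 (insert('n')): buffer="qnwyynvztlo" (len 11), cursors c1@2 c2@6, authorship .1...2.....
After op 3 (delete): buffer="qwyyvztlo" (len 9), cursors c1@1 c2@4, authorship .........
After op 4 (move_left): buffer="qwyyvztlo" (len 9), cursors c1@0 c2@3, authorship .........
After op 5 (insert('q')): buffer="qqwyqyvztlo" (len 11), cursors c1@1 c2@5, authorship 1...2......
After op 6 (insert('x')): buffer="qxqwyqxyvztlo" (len 13), cursors c1@2 c2@7, authorship 11...22......
After op 7 (delete): buffer="qqwyqyvztlo" (len 11), cursors c1@1 c2@5, authorship 1...2......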